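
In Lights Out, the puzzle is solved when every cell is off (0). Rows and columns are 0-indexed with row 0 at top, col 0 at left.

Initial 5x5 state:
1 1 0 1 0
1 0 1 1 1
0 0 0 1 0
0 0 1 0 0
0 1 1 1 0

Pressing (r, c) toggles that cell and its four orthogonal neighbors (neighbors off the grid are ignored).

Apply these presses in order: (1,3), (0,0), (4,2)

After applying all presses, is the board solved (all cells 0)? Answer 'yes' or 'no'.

After press 1 at (1,3):
1 1 0 0 0
1 0 0 0 0
0 0 0 0 0
0 0 1 0 0
0 1 1 1 0

After press 2 at (0,0):
0 0 0 0 0
0 0 0 0 0
0 0 0 0 0
0 0 1 0 0
0 1 1 1 0

After press 3 at (4,2):
0 0 0 0 0
0 0 0 0 0
0 0 0 0 0
0 0 0 0 0
0 0 0 0 0

Lights still on: 0

Answer: yes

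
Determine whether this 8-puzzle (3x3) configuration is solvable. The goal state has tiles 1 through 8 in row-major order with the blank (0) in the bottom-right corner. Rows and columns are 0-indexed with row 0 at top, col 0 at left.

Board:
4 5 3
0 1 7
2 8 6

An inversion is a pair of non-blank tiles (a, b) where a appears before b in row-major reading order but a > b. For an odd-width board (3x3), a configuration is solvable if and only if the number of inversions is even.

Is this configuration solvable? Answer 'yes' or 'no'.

Inversions (pairs i<j in row-major order where tile[i] > tile[j] > 0): 11
11 is odd, so the puzzle is not solvable.

Answer: no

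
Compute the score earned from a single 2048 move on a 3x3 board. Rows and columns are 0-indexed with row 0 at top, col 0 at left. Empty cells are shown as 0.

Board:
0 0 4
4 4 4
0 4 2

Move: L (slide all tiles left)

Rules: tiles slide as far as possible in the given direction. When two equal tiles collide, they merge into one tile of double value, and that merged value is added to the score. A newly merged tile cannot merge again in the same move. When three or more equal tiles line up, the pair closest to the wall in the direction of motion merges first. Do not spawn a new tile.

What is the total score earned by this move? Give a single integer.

Answer: 8

Derivation:
Slide left:
row 0: [0, 0, 4] -> [4, 0, 0]  score +0 (running 0)
row 1: [4, 4, 4] -> [8, 4, 0]  score +8 (running 8)
row 2: [0, 4, 2] -> [4, 2, 0]  score +0 (running 8)
Board after move:
4 0 0
8 4 0
4 2 0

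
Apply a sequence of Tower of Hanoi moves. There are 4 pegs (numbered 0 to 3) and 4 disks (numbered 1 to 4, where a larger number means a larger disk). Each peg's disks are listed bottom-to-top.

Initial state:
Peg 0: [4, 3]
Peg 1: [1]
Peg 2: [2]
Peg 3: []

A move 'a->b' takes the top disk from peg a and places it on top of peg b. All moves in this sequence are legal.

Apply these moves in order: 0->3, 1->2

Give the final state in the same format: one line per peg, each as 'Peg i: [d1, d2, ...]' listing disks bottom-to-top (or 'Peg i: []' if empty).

Answer: Peg 0: [4]
Peg 1: []
Peg 2: [2, 1]
Peg 3: [3]

Derivation:
After move 1 (0->3):
Peg 0: [4]
Peg 1: [1]
Peg 2: [2]
Peg 3: [3]

After move 2 (1->2):
Peg 0: [4]
Peg 1: []
Peg 2: [2, 1]
Peg 3: [3]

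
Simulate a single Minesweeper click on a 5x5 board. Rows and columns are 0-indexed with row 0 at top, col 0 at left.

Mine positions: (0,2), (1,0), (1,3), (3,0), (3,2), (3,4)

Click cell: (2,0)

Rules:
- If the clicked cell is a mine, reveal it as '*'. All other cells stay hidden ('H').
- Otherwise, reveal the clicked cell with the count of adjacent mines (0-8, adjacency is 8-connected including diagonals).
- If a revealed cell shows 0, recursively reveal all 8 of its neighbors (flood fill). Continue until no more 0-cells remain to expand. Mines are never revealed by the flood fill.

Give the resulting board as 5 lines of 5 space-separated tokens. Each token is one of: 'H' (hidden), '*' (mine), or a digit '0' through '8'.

H H H H H
H H H H H
2 H H H H
H H H H H
H H H H H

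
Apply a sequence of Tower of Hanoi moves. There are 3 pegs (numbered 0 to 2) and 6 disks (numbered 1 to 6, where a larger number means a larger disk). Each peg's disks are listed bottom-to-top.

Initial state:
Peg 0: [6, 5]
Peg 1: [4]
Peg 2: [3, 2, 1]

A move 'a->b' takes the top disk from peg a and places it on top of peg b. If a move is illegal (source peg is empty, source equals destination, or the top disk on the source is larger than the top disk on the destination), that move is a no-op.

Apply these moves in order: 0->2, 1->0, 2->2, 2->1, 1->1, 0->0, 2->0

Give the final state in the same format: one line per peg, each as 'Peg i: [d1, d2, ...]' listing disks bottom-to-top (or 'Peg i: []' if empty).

After move 1 (0->2):
Peg 0: [6, 5]
Peg 1: [4]
Peg 2: [3, 2, 1]

After move 2 (1->0):
Peg 0: [6, 5, 4]
Peg 1: []
Peg 2: [3, 2, 1]

After move 3 (2->2):
Peg 0: [6, 5, 4]
Peg 1: []
Peg 2: [3, 2, 1]

After move 4 (2->1):
Peg 0: [6, 5, 4]
Peg 1: [1]
Peg 2: [3, 2]

After move 5 (1->1):
Peg 0: [6, 5, 4]
Peg 1: [1]
Peg 2: [3, 2]

After move 6 (0->0):
Peg 0: [6, 5, 4]
Peg 1: [1]
Peg 2: [3, 2]

After move 7 (2->0):
Peg 0: [6, 5, 4, 2]
Peg 1: [1]
Peg 2: [3]

Answer: Peg 0: [6, 5, 4, 2]
Peg 1: [1]
Peg 2: [3]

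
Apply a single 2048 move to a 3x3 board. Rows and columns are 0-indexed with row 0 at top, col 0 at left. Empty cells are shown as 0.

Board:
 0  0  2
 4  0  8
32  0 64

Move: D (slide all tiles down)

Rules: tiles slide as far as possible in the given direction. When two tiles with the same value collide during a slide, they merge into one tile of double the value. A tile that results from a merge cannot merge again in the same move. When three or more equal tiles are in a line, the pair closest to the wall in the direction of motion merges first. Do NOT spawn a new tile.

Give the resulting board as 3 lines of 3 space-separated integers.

Answer:  0  0  2
 4  0  8
32  0 64

Derivation:
Slide down:
col 0: [0, 4, 32] -> [0, 4, 32]
col 1: [0, 0, 0] -> [0, 0, 0]
col 2: [2, 8, 64] -> [2, 8, 64]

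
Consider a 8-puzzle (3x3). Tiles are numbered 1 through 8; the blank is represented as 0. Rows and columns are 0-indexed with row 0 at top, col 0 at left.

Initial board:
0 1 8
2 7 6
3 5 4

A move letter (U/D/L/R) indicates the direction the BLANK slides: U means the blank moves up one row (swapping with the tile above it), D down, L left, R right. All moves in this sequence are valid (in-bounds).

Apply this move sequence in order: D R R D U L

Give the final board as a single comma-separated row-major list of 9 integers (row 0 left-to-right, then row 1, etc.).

After move 1 (D):
2 1 8
0 7 6
3 5 4

After move 2 (R):
2 1 8
7 0 6
3 5 4

After move 3 (R):
2 1 8
7 6 0
3 5 4

After move 4 (D):
2 1 8
7 6 4
3 5 0

After move 5 (U):
2 1 8
7 6 0
3 5 4

After move 6 (L):
2 1 8
7 0 6
3 5 4

Answer: 2, 1, 8, 7, 0, 6, 3, 5, 4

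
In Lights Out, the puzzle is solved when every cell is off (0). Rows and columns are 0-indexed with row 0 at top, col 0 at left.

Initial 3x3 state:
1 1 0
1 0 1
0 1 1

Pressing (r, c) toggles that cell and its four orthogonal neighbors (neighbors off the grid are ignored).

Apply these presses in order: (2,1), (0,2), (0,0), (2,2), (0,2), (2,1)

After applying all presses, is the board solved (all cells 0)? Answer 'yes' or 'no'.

After press 1 at (2,1):
1 1 0
1 1 1
1 0 0

After press 2 at (0,2):
1 0 1
1 1 0
1 0 0

After press 3 at (0,0):
0 1 1
0 1 0
1 0 0

After press 4 at (2,2):
0 1 1
0 1 1
1 1 1

After press 5 at (0,2):
0 0 0
0 1 0
1 1 1

After press 6 at (2,1):
0 0 0
0 0 0
0 0 0

Lights still on: 0

Answer: yes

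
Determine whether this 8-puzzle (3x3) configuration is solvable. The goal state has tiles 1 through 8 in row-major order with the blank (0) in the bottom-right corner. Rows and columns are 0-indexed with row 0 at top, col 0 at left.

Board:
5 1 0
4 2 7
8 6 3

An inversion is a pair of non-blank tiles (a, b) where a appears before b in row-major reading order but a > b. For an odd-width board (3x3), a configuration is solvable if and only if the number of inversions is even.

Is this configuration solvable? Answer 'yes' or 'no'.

Answer: no

Derivation:
Inversions (pairs i<j in row-major order where tile[i] > tile[j] > 0): 11
11 is odd, so the puzzle is not solvable.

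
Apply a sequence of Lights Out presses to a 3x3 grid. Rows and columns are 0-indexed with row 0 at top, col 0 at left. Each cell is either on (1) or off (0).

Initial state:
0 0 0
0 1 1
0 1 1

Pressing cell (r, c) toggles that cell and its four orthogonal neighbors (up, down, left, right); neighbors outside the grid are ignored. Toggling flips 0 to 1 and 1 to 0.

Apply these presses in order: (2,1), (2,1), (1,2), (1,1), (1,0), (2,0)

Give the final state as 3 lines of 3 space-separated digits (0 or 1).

Answer: 1 1 1
1 0 1
0 1 0

Derivation:
After press 1 at (2,1):
0 0 0
0 0 1
1 0 0

After press 2 at (2,1):
0 0 0
0 1 1
0 1 1

After press 3 at (1,2):
0 0 1
0 0 0
0 1 0

After press 4 at (1,1):
0 1 1
1 1 1
0 0 0

After press 5 at (1,0):
1 1 1
0 0 1
1 0 0

After press 6 at (2,0):
1 1 1
1 0 1
0 1 0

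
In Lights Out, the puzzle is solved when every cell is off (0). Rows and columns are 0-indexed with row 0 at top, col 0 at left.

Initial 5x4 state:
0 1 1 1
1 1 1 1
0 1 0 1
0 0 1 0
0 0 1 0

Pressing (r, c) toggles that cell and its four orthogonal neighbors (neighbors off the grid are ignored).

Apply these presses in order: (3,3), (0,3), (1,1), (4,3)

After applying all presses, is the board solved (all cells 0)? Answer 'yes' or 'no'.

Answer: yes

Derivation:
After press 1 at (3,3):
0 1 1 1
1 1 1 1
0 1 0 0
0 0 0 1
0 0 1 1

After press 2 at (0,3):
0 1 0 0
1 1 1 0
0 1 0 0
0 0 0 1
0 0 1 1

After press 3 at (1,1):
0 0 0 0
0 0 0 0
0 0 0 0
0 0 0 1
0 0 1 1

After press 4 at (4,3):
0 0 0 0
0 0 0 0
0 0 0 0
0 0 0 0
0 0 0 0

Lights still on: 0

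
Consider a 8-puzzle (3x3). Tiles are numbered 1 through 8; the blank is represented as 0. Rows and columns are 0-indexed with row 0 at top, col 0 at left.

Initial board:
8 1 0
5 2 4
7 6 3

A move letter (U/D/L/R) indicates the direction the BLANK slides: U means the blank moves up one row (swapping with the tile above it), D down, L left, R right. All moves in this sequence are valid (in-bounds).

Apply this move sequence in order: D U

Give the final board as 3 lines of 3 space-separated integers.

Answer: 8 1 0
5 2 4
7 6 3

Derivation:
After move 1 (D):
8 1 4
5 2 0
7 6 3

After move 2 (U):
8 1 0
5 2 4
7 6 3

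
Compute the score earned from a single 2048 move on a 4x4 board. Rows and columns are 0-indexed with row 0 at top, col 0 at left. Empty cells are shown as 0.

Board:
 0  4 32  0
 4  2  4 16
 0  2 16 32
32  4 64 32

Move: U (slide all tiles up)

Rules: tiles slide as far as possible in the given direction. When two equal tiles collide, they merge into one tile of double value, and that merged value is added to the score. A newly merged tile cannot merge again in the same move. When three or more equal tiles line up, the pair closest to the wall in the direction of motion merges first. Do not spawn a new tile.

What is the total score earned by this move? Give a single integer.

Answer: 68

Derivation:
Slide up:
col 0: [0, 4, 0, 32] -> [4, 32, 0, 0]  score +0 (running 0)
col 1: [4, 2, 2, 4] -> [4, 4, 4, 0]  score +4 (running 4)
col 2: [32, 4, 16, 64] -> [32, 4, 16, 64]  score +0 (running 4)
col 3: [0, 16, 32, 32] -> [16, 64, 0, 0]  score +64 (running 68)
Board after move:
 4  4 32 16
32  4  4 64
 0  4 16  0
 0  0 64  0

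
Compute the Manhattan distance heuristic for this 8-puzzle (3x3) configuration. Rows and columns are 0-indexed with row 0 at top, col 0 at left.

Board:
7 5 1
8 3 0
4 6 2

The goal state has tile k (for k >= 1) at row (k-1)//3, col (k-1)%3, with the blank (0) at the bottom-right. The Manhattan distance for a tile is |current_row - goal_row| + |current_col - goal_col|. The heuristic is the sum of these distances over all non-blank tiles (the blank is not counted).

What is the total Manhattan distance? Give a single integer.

Tile 7: (0,0)->(2,0) = 2
Tile 5: (0,1)->(1,1) = 1
Tile 1: (0,2)->(0,0) = 2
Tile 8: (1,0)->(2,1) = 2
Tile 3: (1,1)->(0,2) = 2
Tile 4: (2,0)->(1,0) = 1
Tile 6: (2,1)->(1,2) = 2
Tile 2: (2,2)->(0,1) = 3
Sum: 2 + 1 + 2 + 2 + 2 + 1 + 2 + 3 = 15

Answer: 15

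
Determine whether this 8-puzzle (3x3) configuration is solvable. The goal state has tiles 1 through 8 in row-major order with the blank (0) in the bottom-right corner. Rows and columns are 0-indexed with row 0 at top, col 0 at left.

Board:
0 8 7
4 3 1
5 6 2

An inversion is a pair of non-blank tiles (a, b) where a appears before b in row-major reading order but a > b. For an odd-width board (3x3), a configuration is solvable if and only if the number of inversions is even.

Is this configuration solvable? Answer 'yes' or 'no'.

Inversions (pairs i<j in row-major order where tile[i] > tile[j] > 0): 20
20 is even, so the puzzle is solvable.

Answer: yes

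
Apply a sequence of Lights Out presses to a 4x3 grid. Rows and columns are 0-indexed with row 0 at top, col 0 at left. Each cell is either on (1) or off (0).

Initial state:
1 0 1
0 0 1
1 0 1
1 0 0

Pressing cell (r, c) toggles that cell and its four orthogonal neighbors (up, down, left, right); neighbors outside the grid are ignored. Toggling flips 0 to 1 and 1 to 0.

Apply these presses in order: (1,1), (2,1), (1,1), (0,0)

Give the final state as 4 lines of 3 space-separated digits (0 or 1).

Answer: 0 1 1
1 1 1
0 1 0
1 1 0

Derivation:
After press 1 at (1,1):
1 1 1
1 1 0
1 1 1
1 0 0

After press 2 at (2,1):
1 1 1
1 0 0
0 0 0
1 1 0

After press 3 at (1,1):
1 0 1
0 1 1
0 1 0
1 1 0

After press 4 at (0,0):
0 1 1
1 1 1
0 1 0
1 1 0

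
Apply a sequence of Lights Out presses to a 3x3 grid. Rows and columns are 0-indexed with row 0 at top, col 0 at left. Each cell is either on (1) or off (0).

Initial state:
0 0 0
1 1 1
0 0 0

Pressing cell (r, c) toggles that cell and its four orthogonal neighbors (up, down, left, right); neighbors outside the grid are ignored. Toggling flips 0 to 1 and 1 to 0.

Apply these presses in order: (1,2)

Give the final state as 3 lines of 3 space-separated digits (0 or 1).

Answer: 0 0 1
1 0 0
0 0 1

Derivation:
After press 1 at (1,2):
0 0 1
1 0 0
0 0 1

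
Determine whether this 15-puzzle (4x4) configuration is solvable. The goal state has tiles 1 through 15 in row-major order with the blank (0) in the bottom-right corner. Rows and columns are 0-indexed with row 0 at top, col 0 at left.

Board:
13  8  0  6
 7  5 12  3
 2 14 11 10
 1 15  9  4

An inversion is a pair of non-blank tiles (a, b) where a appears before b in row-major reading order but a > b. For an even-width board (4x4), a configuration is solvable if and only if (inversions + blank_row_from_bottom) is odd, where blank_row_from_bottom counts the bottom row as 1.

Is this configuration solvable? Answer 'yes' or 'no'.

Answer: no

Derivation:
Inversions: 58
Blank is in row 0 (0-indexed from top), which is row 4 counting from the bottom (bottom = 1).
58 + 4 = 62, which is even, so the puzzle is not solvable.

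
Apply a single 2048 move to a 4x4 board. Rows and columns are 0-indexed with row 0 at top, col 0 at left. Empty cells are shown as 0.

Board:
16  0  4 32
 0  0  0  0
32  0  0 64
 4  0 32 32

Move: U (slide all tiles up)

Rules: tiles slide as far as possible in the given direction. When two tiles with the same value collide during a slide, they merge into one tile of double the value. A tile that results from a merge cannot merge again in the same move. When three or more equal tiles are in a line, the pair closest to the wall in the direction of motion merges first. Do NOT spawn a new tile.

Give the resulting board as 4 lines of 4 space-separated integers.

Answer: 16  0  4 32
32  0 32 64
 4  0  0 32
 0  0  0  0

Derivation:
Slide up:
col 0: [16, 0, 32, 4] -> [16, 32, 4, 0]
col 1: [0, 0, 0, 0] -> [0, 0, 0, 0]
col 2: [4, 0, 0, 32] -> [4, 32, 0, 0]
col 3: [32, 0, 64, 32] -> [32, 64, 32, 0]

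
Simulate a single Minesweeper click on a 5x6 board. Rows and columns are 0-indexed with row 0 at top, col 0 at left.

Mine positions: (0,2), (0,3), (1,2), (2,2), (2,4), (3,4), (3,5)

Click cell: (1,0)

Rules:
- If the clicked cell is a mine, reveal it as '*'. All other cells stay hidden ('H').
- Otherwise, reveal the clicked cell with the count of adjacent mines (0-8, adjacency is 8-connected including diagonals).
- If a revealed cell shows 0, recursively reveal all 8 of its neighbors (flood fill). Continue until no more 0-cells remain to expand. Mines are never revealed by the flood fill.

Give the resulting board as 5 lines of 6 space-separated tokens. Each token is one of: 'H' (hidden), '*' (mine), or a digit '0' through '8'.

0 2 H H H H
0 3 H H H H
0 2 H H H H
0 1 1 3 H H
0 0 0 1 H H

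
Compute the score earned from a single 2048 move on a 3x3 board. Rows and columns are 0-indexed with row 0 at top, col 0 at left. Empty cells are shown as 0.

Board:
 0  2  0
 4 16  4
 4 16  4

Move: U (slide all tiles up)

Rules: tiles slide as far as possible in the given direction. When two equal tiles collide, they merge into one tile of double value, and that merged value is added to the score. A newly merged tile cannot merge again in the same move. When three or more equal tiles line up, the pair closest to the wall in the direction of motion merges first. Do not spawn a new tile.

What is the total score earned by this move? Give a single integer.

Answer: 48

Derivation:
Slide up:
col 0: [0, 4, 4] -> [8, 0, 0]  score +8 (running 8)
col 1: [2, 16, 16] -> [2, 32, 0]  score +32 (running 40)
col 2: [0, 4, 4] -> [8, 0, 0]  score +8 (running 48)
Board after move:
 8  2  8
 0 32  0
 0  0  0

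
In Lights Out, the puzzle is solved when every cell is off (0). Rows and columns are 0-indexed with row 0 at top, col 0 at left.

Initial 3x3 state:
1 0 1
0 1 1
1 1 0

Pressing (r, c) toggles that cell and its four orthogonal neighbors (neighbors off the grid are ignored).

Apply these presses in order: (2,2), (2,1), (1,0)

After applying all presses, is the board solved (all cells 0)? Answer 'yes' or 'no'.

Answer: no

Derivation:
After press 1 at (2,2):
1 0 1
0 1 0
1 0 1

After press 2 at (2,1):
1 0 1
0 0 0
0 1 0

After press 3 at (1,0):
0 0 1
1 1 0
1 1 0

Lights still on: 5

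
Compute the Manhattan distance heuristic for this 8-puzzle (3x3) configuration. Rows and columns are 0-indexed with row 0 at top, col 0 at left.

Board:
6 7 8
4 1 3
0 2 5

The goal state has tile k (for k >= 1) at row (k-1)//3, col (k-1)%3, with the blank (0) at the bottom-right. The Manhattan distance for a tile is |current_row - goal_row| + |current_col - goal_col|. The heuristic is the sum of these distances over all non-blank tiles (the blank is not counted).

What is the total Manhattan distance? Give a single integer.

Tile 6: at (0,0), goal (1,2), distance |0-1|+|0-2| = 3
Tile 7: at (0,1), goal (2,0), distance |0-2|+|1-0| = 3
Tile 8: at (0,2), goal (2,1), distance |0-2|+|2-1| = 3
Tile 4: at (1,0), goal (1,0), distance |1-1|+|0-0| = 0
Tile 1: at (1,1), goal (0,0), distance |1-0|+|1-0| = 2
Tile 3: at (1,2), goal (0,2), distance |1-0|+|2-2| = 1
Tile 2: at (2,1), goal (0,1), distance |2-0|+|1-1| = 2
Tile 5: at (2,2), goal (1,1), distance |2-1|+|2-1| = 2
Sum: 3 + 3 + 3 + 0 + 2 + 1 + 2 + 2 = 16

Answer: 16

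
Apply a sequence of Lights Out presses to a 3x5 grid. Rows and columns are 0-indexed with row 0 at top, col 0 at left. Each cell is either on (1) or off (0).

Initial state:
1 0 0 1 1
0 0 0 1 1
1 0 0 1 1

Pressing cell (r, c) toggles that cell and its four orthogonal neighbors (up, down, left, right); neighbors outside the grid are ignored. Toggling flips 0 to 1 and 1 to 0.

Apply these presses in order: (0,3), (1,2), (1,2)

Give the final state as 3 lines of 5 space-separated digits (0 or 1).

Answer: 1 0 1 0 0
0 0 0 0 1
1 0 0 1 1

Derivation:
After press 1 at (0,3):
1 0 1 0 0
0 0 0 0 1
1 0 0 1 1

After press 2 at (1,2):
1 0 0 0 0
0 1 1 1 1
1 0 1 1 1

After press 3 at (1,2):
1 0 1 0 0
0 0 0 0 1
1 0 0 1 1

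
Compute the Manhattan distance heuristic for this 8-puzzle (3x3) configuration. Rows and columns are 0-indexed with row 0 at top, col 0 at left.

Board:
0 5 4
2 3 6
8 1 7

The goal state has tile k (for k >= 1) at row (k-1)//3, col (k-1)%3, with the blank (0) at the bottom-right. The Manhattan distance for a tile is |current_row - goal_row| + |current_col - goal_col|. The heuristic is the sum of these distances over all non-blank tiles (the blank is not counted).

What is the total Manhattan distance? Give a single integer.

Answer: 14

Derivation:
Tile 5: at (0,1), goal (1,1), distance |0-1|+|1-1| = 1
Tile 4: at (0,2), goal (1,0), distance |0-1|+|2-0| = 3
Tile 2: at (1,0), goal (0,1), distance |1-0|+|0-1| = 2
Tile 3: at (1,1), goal (0,2), distance |1-0|+|1-2| = 2
Tile 6: at (1,2), goal (1,2), distance |1-1|+|2-2| = 0
Tile 8: at (2,0), goal (2,1), distance |2-2|+|0-1| = 1
Tile 1: at (2,1), goal (0,0), distance |2-0|+|1-0| = 3
Tile 7: at (2,2), goal (2,0), distance |2-2|+|2-0| = 2
Sum: 1 + 3 + 2 + 2 + 0 + 1 + 3 + 2 = 14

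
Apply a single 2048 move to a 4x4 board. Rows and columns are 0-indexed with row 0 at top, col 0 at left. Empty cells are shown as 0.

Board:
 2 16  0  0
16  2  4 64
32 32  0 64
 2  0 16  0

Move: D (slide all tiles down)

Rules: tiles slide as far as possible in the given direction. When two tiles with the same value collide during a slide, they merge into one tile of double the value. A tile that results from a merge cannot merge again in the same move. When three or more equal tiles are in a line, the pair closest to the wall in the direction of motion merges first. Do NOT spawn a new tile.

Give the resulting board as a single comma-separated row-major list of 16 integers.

Slide down:
col 0: [2, 16, 32, 2] -> [2, 16, 32, 2]
col 1: [16, 2, 32, 0] -> [0, 16, 2, 32]
col 2: [0, 4, 0, 16] -> [0, 0, 4, 16]
col 3: [0, 64, 64, 0] -> [0, 0, 0, 128]

Answer: 2, 0, 0, 0, 16, 16, 0, 0, 32, 2, 4, 0, 2, 32, 16, 128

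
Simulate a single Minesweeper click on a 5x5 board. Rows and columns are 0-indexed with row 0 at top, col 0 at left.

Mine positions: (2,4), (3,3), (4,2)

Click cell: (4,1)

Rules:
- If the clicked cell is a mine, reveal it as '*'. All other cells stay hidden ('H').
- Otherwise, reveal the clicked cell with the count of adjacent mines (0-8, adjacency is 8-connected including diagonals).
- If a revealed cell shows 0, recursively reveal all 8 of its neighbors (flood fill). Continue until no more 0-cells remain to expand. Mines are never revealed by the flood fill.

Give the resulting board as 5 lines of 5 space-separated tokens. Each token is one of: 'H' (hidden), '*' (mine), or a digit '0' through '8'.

H H H H H
H H H H H
H H H H H
H H H H H
H 1 H H H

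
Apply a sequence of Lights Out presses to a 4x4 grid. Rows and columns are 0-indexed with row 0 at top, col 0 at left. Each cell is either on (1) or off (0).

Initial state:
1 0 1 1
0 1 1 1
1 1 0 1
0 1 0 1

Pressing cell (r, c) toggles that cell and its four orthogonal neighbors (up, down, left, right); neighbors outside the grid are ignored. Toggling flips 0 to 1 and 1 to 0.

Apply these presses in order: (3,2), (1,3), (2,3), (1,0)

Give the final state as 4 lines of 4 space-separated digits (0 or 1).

Answer: 0 0 1 0
1 0 0 1
0 1 0 1
0 0 1 1

Derivation:
After press 1 at (3,2):
1 0 1 1
0 1 1 1
1 1 1 1
0 0 1 0

After press 2 at (1,3):
1 0 1 0
0 1 0 0
1 1 1 0
0 0 1 0

After press 3 at (2,3):
1 0 1 0
0 1 0 1
1 1 0 1
0 0 1 1

After press 4 at (1,0):
0 0 1 0
1 0 0 1
0 1 0 1
0 0 1 1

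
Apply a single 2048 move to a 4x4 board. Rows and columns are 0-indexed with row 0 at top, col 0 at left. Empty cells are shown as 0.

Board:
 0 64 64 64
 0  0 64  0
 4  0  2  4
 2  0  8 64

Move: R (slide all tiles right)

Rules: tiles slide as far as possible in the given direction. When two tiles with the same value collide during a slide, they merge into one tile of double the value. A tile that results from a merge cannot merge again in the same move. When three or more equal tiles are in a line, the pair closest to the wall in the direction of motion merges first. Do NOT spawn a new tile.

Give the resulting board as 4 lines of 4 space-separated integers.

Answer:   0   0  64 128
  0   0   0  64
  0   4   2   4
  0   2   8  64

Derivation:
Slide right:
row 0: [0, 64, 64, 64] -> [0, 0, 64, 128]
row 1: [0, 0, 64, 0] -> [0, 0, 0, 64]
row 2: [4, 0, 2, 4] -> [0, 4, 2, 4]
row 3: [2, 0, 8, 64] -> [0, 2, 8, 64]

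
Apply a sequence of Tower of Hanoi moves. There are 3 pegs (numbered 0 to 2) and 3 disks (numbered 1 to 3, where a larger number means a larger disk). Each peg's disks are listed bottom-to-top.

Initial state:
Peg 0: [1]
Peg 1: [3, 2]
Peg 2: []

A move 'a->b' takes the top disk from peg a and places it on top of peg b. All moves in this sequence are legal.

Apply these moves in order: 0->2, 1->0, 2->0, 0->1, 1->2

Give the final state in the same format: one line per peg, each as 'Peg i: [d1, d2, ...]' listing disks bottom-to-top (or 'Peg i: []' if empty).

Answer: Peg 0: [2]
Peg 1: [3]
Peg 2: [1]

Derivation:
After move 1 (0->2):
Peg 0: []
Peg 1: [3, 2]
Peg 2: [1]

After move 2 (1->0):
Peg 0: [2]
Peg 1: [3]
Peg 2: [1]

After move 3 (2->0):
Peg 0: [2, 1]
Peg 1: [3]
Peg 2: []

After move 4 (0->1):
Peg 0: [2]
Peg 1: [3, 1]
Peg 2: []

After move 5 (1->2):
Peg 0: [2]
Peg 1: [3]
Peg 2: [1]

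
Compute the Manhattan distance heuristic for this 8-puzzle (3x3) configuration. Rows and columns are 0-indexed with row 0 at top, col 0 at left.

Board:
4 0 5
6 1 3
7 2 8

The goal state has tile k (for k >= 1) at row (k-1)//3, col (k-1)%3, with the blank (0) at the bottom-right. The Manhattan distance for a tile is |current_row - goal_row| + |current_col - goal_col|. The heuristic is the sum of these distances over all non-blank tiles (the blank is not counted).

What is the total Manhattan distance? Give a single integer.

Tile 4: at (0,0), goal (1,0), distance |0-1|+|0-0| = 1
Tile 5: at (0,2), goal (1,1), distance |0-1|+|2-1| = 2
Tile 6: at (1,0), goal (1,2), distance |1-1|+|0-2| = 2
Tile 1: at (1,1), goal (0,0), distance |1-0|+|1-0| = 2
Tile 3: at (1,2), goal (0,2), distance |1-0|+|2-2| = 1
Tile 7: at (2,0), goal (2,0), distance |2-2|+|0-0| = 0
Tile 2: at (2,1), goal (0,1), distance |2-0|+|1-1| = 2
Tile 8: at (2,2), goal (2,1), distance |2-2|+|2-1| = 1
Sum: 1 + 2 + 2 + 2 + 1 + 0 + 2 + 1 = 11

Answer: 11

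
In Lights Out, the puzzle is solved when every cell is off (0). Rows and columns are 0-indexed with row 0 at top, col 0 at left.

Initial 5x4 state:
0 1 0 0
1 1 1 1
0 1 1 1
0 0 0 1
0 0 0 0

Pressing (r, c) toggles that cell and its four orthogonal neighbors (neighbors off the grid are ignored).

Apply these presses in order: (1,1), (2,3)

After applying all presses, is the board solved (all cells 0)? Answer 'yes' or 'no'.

After press 1 at (1,1):
0 0 0 0
0 0 0 1
0 0 1 1
0 0 0 1
0 0 0 0

After press 2 at (2,3):
0 0 0 0
0 0 0 0
0 0 0 0
0 0 0 0
0 0 0 0

Lights still on: 0

Answer: yes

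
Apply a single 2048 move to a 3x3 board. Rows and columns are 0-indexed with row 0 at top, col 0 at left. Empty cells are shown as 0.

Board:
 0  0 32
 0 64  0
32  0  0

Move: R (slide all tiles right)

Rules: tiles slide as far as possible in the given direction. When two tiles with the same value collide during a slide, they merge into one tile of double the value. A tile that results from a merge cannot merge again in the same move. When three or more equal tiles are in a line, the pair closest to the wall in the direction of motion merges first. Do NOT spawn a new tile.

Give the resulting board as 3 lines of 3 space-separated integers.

Slide right:
row 0: [0, 0, 32] -> [0, 0, 32]
row 1: [0, 64, 0] -> [0, 0, 64]
row 2: [32, 0, 0] -> [0, 0, 32]

Answer:  0  0 32
 0  0 64
 0  0 32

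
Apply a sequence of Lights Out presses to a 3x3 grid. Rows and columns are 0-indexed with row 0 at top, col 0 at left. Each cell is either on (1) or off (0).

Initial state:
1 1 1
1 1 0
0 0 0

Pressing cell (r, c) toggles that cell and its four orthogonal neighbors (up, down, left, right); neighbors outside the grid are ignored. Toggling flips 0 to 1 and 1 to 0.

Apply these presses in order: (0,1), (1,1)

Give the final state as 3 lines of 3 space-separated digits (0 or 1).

After press 1 at (0,1):
0 0 0
1 0 0
0 0 0

After press 2 at (1,1):
0 1 0
0 1 1
0 1 0

Answer: 0 1 0
0 1 1
0 1 0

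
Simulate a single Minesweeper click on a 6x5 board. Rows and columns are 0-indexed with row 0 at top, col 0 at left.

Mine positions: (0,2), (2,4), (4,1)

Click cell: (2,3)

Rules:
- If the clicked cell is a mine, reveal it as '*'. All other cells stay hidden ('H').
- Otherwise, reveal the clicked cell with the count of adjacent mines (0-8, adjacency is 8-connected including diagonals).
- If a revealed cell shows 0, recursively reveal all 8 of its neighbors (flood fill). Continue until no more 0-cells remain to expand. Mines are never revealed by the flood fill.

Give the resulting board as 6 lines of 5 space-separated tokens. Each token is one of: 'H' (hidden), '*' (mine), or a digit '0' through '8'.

H H H H H
H H H H H
H H H 1 H
H H H H H
H H H H H
H H H H H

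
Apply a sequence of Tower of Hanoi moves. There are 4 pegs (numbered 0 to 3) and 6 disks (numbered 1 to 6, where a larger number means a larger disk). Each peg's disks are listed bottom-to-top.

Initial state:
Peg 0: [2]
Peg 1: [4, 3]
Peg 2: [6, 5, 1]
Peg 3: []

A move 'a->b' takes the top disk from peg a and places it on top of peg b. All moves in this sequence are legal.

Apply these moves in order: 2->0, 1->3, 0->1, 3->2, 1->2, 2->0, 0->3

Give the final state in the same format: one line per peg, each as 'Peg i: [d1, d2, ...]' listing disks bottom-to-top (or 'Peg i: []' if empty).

Answer: Peg 0: [2]
Peg 1: [4]
Peg 2: [6, 5, 3]
Peg 3: [1]

Derivation:
After move 1 (2->0):
Peg 0: [2, 1]
Peg 1: [4, 3]
Peg 2: [6, 5]
Peg 3: []

After move 2 (1->3):
Peg 0: [2, 1]
Peg 1: [4]
Peg 2: [6, 5]
Peg 3: [3]

After move 3 (0->1):
Peg 0: [2]
Peg 1: [4, 1]
Peg 2: [6, 5]
Peg 3: [3]

After move 4 (3->2):
Peg 0: [2]
Peg 1: [4, 1]
Peg 2: [6, 5, 3]
Peg 3: []

After move 5 (1->2):
Peg 0: [2]
Peg 1: [4]
Peg 2: [6, 5, 3, 1]
Peg 3: []

After move 6 (2->0):
Peg 0: [2, 1]
Peg 1: [4]
Peg 2: [6, 5, 3]
Peg 3: []

After move 7 (0->3):
Peg 0: [2]
Peg 1: [4]
Peg 2: [6, 5, 3]
Peg 3: [1]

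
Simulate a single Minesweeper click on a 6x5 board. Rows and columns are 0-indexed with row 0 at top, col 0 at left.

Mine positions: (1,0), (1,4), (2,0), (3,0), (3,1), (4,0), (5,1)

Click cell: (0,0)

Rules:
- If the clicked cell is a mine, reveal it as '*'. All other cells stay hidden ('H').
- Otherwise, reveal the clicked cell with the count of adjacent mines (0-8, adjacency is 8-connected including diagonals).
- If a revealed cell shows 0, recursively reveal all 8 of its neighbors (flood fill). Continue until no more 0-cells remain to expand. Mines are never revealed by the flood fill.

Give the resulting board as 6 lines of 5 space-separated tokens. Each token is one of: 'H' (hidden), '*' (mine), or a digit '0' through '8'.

1 H H H H
H H H H H
H H H H H
H H H H H
H H H H H
H H H H H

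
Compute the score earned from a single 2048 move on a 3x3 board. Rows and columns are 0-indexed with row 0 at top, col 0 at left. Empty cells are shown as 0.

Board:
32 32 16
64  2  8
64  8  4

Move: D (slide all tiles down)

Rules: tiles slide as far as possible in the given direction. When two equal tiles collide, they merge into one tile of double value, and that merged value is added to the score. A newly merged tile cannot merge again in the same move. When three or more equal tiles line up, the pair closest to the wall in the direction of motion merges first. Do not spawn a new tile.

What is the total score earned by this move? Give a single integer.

Slide down:
col 0: [32, 64, 64] -> [0, 32, 128]  score +128 (running 128)
col 1: [32, 2, 8] -> [32, 2, 8]  score +0 (running 128)
col 2: [16, 8, 4] -> [16, 8, 4]  score +0 (running 128)
Board after move:
  0  32  16
 32   2   8
128   8   4

Answer: 128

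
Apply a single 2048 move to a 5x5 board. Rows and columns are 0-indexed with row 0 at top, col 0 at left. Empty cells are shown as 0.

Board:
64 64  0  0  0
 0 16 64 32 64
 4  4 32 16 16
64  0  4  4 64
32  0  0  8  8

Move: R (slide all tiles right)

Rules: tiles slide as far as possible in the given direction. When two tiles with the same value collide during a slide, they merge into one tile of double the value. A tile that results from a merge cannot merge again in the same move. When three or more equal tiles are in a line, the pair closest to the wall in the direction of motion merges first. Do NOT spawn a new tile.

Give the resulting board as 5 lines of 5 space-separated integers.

Slide right:
row 0: [64, 64, 0, 0, 0] -> [0, 0, 0, 0, 128]
row 1: [0, 16, 64, 32, 64] -> [0, 16, 64, 32, 64]
row 2: [4, 4, 32, 16, 16] -> [0, 0, 8, 32, 32]
row 3: [64, 0, 4, 4, 64] -> [0, 0, 64, 8, 64]
row 4: [32, 0, 0, 8, 8] -> [0, 0, 0, 32, 16]

Answer:   0   0   0   0 128
  0  16  64  32  64
  0   0   8  32  32
  0   0  64   8  64
  0   0   0  32  16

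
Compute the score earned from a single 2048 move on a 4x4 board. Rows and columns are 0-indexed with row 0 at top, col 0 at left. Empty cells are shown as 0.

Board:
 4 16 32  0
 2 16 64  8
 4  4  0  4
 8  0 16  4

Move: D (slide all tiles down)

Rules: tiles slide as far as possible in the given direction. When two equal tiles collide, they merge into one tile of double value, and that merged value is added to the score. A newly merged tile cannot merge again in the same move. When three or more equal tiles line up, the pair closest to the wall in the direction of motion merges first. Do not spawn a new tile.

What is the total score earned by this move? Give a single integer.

Answer: 40

Derivation:
Slide down:
col 0: [4, 2, 4, 8] -> [4, 2, 4, 8]  score +0 (running 0)
col 1: [16, 16, 4, 0] -> [0, 0, 32, 4]  score +32 (running 32)
col 2: [32, 64, 0, 16] -> [0, 32, 64, 16]  score +0 (running 32)
col 3: [0, 8, 4, 4] -> [0, 0, 8, 8]  score +8 (running 40)
Board after move:
 4  0  0  0
 2  0 32  0
 4 32 64  8
 8  4 16  8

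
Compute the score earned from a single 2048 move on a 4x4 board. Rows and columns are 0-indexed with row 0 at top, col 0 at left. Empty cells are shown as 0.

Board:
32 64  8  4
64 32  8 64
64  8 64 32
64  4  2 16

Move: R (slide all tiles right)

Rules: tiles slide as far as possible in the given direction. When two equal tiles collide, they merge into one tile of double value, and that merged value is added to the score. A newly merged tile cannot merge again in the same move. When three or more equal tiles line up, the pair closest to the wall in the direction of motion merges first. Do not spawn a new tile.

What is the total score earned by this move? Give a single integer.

Slide right:
row 0: [32, 64, 8, 4] -> [32, 64, 8, 4]  score +0 (running 0)
row 1: [64, 32, 8, 64] -> [64, 32, 8, 64]  score +0 (running 0)
row 2: [64, 8, 64, 32] -> [64, 8, 64, 32]  score +0 (running 0)
row 3: [64, 4, 2, 16] -> [64, 4, 2, 16]  score +0 (running 0)
Board after move:
32 64  8  4
64 32  8 64
64  8 64 32
64  4  2 16

Answer: 0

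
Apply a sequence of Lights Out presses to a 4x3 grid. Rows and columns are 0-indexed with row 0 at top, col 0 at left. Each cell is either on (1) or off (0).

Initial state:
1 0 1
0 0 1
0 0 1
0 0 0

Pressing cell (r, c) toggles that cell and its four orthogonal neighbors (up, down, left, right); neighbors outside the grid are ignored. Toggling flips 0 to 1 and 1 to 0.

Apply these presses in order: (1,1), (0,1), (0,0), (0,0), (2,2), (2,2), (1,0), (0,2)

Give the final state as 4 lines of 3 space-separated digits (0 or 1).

Answer: 1 1 1
0 1 1
1 1 1
0 0 0

Derivation:
After press 1 at (1,1):
1 1 1
1 1 0
0 1 1
0 0 0

After press 2 at (0,1):
0 0 0
1 0 0
0 1 1
0 0 0

After press 3 at (0,0):
1 1 0
0 0 0
0 1 1
0 0 0

After press 4 at (0,0):
0 0 0
1 0 0
0 1 1
0 0 0

After press 5 at (2,2):
0 0 0
1 0 1
0 0 0
0 0 1

After press 6 at (2,2):
0 0 0
1 0 0
0 1 1
0 0 0

After press 7 at (1,0):
1 0 0
0 1 0
1 1 1
0 0 0

After press 8 at (0,2):
1 1 1
0 1 1
1 1 1
0 0 0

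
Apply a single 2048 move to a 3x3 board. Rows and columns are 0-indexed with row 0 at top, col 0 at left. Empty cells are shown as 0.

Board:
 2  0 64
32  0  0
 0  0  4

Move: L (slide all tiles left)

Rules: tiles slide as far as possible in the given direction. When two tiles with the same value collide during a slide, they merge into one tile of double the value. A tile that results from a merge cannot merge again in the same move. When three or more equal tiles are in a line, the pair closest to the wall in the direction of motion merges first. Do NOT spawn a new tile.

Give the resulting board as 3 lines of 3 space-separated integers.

Slide left:
row 0: [2, 0, 64] -> [2, 64, 0]
row 1: [32, 0, 0] -> [32, 0, 0]
row 2: [0, 0, 4] -> [4, 0, 0]

Answer:  2 64  0
32  0  0
 4  0  0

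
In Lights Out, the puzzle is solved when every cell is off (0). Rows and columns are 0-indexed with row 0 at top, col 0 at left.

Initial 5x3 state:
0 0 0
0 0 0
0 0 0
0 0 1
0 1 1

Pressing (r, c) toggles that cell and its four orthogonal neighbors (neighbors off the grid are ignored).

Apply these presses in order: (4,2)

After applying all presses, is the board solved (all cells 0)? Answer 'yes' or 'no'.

After press 1 at (4,2):
0 0 0
0 0 0
0 0 0
0 0 0
0 0 0

Lights still on: 0

Answer: yes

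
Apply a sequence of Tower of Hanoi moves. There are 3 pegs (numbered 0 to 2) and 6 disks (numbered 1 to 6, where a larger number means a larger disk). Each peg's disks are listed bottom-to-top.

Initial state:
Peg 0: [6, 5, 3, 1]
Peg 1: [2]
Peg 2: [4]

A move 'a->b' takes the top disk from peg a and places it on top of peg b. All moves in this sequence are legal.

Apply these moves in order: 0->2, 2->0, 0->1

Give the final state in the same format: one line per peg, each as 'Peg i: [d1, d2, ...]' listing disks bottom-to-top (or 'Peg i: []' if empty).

Answer: Peg 0: [6, 5, 3]
Peg 1: [2, 1]
Peg 2: [4]

Derivation:
After move 1 (0->2):
Peg 0: [6, 5, 3]
Peg 1: [2]
Peg 2: [4, 1]

After move 2 (2->0):
Peg 0: [6, 5, 3, 1]
Peg 1: [2]
Peg 2: [4]

After move 3 (0->1):
Peg 0: [6, 5, 3]
Peg 1: [2, 1]
Peg 2: [4]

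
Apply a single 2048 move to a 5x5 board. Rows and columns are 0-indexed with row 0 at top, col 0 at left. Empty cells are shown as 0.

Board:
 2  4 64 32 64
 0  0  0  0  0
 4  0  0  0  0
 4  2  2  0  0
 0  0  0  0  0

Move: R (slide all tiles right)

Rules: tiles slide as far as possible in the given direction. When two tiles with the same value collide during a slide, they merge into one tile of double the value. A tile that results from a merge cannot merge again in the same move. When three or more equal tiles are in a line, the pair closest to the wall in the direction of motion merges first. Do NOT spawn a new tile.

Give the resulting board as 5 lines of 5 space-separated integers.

Answer:  2  4 64 32 64
 0  0  0  0  0
 0  0  0  0  4
 0  0  0  4  4
 0  0  0  0  0

Derivation:
Slide right:
row 0: [2, 4, 64, 32, 64] -> [2, 4, 64, 32, 64]
row 1: [0, 0, 0, 0, 0] -> [0, 0, 0, 0, 0]
row 2: [4, 0, 0, 0, 0] -> [0, 0, 0, 0, 4]
row 3: [4, 2, 2, 0, 0] -> [0, 0, 0, 4, 4]
row 4: [0, 0, 0, 0, 0] -> [0, 0, 0, 0, 0]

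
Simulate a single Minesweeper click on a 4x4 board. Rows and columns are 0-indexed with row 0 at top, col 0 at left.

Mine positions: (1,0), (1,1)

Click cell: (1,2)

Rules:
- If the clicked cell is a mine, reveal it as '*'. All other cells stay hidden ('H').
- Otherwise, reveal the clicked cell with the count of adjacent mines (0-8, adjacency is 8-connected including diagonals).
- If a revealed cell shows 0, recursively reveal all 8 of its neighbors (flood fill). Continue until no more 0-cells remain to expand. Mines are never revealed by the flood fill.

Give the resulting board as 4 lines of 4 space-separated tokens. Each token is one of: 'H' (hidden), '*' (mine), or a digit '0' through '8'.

H H H H
H H 1 H
H H H H
H H H H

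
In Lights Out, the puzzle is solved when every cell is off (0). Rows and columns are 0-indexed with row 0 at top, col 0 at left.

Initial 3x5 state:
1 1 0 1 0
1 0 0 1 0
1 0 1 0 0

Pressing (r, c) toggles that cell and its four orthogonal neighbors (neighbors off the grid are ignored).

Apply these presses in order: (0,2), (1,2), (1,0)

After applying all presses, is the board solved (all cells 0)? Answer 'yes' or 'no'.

Answer: yes

Derivation:
After press 1 at (0,2):
1 0 1 0 0
1 0 1 1 0
1 0 1 0 0

After press 2 at (1,2):
1 0 0 0 0
1 1 0 0 0
1 0 0 0 0

After press 3 at (1,0):
0 0 0 0 0
0 0 0 0 0
0 0 0 0 0

Lights still on: 0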